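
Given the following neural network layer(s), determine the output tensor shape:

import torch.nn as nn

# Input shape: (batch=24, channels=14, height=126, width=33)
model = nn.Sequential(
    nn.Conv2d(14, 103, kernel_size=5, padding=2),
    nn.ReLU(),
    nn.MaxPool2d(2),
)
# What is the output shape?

Input shape: (24, 14, 126, 33)
  -> after Conv2d: (24, 103, 126, 33)
  -> after ReLU: (24, 103, 126, 33)
Output shape: (24, 103, 63, 16)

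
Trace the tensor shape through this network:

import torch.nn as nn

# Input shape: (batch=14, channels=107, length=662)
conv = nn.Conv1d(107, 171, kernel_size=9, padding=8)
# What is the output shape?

Input shape: (14, 107, 662)
Output shape: (14, 171, 670)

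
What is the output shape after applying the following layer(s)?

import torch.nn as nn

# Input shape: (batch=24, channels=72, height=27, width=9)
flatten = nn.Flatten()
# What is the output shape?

Input shape: (24, 72, 27, 9)
Output shape: (24, 17496)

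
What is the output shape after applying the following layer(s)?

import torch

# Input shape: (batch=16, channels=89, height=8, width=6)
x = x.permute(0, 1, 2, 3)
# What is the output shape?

Input shape: (16, 89, 8, 6)
Output shape: (16, 89, 8, 6)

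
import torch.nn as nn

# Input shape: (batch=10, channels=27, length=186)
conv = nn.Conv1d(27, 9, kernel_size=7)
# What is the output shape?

Input shape: (10, 27, 186)
Output shape: (10, 9, 180)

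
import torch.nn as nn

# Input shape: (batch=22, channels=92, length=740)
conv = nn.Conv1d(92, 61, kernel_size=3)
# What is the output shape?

Input shape: (22, 92, 740)
Output shape: (22, 61, 738)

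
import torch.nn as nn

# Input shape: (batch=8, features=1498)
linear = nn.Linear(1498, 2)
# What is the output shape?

Input shape: (8, 1498)
Output shape: (8, 2)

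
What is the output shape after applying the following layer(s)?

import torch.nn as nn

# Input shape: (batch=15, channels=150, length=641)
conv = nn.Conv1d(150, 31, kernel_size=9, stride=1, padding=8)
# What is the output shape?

Input shape: (15, 150, 641)
Output shape: (15, 31, 649)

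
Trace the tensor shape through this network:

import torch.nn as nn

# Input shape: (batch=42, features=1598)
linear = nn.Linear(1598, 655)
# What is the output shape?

Input shape: (42, 1598)
Output shape: (42, 655)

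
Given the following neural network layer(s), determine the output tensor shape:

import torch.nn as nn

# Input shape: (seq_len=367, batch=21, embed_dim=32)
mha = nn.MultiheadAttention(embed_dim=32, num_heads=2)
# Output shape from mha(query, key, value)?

Input shape: (367, 21, 32)
Output shape: (367, 21, 32)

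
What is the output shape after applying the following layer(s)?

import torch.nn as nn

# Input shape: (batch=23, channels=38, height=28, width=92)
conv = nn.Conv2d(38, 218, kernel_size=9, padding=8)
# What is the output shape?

Input shape: (23, 38, 28, 92)
Output shape: (23, 218, 36, 100)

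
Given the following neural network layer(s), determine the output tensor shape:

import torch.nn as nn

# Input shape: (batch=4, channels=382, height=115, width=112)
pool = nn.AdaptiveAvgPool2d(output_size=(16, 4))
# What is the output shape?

Input shape: (4, 382, 115, 112)
Output shape: (4, 382, 16, 4)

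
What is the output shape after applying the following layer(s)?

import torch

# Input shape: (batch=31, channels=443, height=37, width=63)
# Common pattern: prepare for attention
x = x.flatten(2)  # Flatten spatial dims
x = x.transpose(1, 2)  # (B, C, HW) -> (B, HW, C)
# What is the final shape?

Input shape: (31, 443, 37, 63)
  -> after flatten(2): (31, 443, 2331)
Output shape: (31, 2331, 443)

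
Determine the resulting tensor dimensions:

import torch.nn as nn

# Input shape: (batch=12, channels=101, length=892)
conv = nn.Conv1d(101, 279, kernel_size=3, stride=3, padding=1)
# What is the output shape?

Input shape: (12, 101, 892)
Output shape: (12, 279, 298)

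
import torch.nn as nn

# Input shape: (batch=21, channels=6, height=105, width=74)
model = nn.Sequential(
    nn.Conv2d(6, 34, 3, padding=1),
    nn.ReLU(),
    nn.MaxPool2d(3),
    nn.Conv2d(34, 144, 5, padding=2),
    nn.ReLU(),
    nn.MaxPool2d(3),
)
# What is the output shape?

Input shape: (21, 6, 105, 74)
  -> after first Conv2d: (21, 34, 105, 74)
  -> after first MaxPool2d: (21, 34, 35, 24)
  -> after second Conv2d: (21, 144, 35, 24)
Output shape: (21, 144, 11, 8)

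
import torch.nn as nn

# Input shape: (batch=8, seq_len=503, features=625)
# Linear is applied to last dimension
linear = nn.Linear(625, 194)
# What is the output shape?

Input shape: (8, 503, 625)
Output shape: (8, 503, 194)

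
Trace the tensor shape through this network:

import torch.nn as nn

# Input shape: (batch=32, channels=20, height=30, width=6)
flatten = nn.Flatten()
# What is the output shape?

Input shape: (32, 20, 30, 6)
Output shape: (32, 3600)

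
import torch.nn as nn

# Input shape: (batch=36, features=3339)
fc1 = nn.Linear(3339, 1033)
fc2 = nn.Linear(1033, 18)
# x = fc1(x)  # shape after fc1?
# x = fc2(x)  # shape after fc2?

Input shape: (36, 3339)
  -> after fc1: (36, 1033)
Output shape: (36, 18)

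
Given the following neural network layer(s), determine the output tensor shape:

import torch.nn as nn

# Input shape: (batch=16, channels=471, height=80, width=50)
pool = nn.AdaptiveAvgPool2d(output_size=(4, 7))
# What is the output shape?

Input shape: (16, 471, 80, 50)
Output shape: (16, 471, 4, 7)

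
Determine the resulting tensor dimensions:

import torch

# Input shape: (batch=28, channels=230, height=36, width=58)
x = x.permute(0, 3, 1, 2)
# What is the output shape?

Input shape: (28, 230, 36, 58)
Output shape: (28, 58, 230, 36)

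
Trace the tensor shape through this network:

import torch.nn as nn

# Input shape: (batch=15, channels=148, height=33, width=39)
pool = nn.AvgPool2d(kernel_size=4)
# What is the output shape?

Input shape: (15, 148, 33, 39)
Output shape: (15, 148, 8, 9)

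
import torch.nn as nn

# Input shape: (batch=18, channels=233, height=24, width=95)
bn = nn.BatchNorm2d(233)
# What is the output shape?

Input shape: (18, 233, 24, 95)
Output shape: (18, 233, 24, 95)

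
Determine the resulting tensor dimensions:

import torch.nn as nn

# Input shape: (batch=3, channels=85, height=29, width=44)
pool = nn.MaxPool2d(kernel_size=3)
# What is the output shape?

Input shape: (3, 85, 29, 44)
Output shape: (3, 85, 9, 14)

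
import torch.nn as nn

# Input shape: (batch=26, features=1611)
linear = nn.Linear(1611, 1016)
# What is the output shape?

Input shape: (26, 1611)
Output shape: (26, 1016)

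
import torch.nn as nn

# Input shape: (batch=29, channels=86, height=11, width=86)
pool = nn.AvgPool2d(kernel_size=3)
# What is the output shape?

Input shape: (29, 86, 11, 86)
Output shape: (29, 86, 3, 28)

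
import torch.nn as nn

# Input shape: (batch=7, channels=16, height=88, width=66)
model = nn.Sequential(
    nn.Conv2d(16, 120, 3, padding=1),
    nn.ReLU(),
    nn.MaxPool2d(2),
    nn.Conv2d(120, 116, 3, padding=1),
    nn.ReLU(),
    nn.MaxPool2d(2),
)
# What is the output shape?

Input shape: (7, 16, 88, 66)
  -> after first Conv2d: (7, 120, 88, 66)
  -> after first MaxPool2d: (7, 120, 44, 33)
  -> after second Conv2d: (7, 116, 44, 33)
Output shape: (7, 116, 22, 16)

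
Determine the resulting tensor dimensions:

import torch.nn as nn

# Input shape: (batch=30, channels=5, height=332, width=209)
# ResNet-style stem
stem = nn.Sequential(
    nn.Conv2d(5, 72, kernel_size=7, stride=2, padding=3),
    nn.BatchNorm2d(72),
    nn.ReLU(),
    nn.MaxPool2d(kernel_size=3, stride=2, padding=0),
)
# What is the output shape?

Input shape: (30, 5, 332, 209)
  -> after Conv2d 7x7 stride=2: (30, 72, 166, 105)
Output shape: (30, 72, 82, 52)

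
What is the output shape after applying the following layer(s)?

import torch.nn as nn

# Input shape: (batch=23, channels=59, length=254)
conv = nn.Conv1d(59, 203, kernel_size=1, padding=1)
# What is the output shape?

Input shape: (23, 59, 254)
Output shape: (23, 203, 256)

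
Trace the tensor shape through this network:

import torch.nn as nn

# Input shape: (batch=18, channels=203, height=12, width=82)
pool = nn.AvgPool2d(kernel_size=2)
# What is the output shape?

Input shape: (18, 203, 12, 82)
Output shape: (18, 203, 6, 41)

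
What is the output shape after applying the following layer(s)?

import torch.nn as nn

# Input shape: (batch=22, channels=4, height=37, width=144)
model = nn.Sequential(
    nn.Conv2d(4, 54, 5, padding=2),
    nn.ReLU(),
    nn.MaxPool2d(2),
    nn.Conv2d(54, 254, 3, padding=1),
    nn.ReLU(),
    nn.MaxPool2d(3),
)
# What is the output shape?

Input shape: (22, 4, 37, 144)
  -> after first Conv2d: (22, 54, 37, 144)
  -> after first MaxPool2d: (22, 54, 18, 72)
  -> after second Conv2d: (22, 254, 18, 72)
Output shape: (22, 254, 6, 24)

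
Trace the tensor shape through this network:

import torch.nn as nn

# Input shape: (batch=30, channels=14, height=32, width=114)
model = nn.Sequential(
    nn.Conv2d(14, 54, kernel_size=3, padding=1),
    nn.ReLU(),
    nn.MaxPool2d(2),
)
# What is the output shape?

Input shape: (30, 14, 32, 114)
  -> after Conv2d: (30, 54, 32, 114)
  -> after ReLU: (30, 54, 32, 114)
Output shape: (30, 54, 16, 57)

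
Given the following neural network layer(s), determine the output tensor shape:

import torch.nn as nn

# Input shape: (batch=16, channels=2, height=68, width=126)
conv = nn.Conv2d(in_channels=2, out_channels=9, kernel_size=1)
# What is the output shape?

Input shape: (16, 2, 68, 126)
Output shape: (16, 9, 68, 126)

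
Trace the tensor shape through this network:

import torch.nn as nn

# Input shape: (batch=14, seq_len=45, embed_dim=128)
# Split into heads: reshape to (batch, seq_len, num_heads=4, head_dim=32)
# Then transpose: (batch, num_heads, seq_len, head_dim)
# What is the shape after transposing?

Input shape: (14, 45, 128)
  -> after reshape: (14, 45, 4, 32)
Output shape: (14, 4, 45, 32)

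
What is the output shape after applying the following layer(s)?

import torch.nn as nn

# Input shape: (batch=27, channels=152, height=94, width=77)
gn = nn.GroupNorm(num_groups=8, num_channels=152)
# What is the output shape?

Input shape: (27, 152, 94, 77)
Output shape: (27, 152, 94, 77)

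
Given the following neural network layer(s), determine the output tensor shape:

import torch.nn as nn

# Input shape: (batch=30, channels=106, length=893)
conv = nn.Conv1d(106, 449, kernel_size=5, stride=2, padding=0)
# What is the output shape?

Input shape: (30, 106, 893)
Output shape: (30, 449, 445)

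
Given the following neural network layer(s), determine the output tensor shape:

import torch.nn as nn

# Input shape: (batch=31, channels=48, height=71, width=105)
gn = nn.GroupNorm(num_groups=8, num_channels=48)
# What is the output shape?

Input shape: (31, 48, 71, 105)
Output shape: (31, 48, 71, 105)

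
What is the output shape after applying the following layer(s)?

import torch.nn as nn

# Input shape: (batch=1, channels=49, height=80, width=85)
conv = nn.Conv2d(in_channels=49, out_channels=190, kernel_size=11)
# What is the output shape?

Input shape: (1, 49, 80, 85)
Output shape: (1, 190, 70, 75)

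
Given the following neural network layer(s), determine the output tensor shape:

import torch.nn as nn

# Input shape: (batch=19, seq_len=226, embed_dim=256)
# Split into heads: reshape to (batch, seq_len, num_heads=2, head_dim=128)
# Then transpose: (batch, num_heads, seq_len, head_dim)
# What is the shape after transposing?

Input shape: (19, 226, 256)
  -> after reshape: (19, 226, 2, 128)
Output shape: (19, 2, 226, 128)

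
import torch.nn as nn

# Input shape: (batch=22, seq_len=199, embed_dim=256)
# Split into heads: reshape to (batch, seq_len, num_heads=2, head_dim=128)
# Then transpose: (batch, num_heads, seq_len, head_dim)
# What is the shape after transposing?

Input shape: (22, 199, 256)
  -> after reshape: (22, 199, 2, 128)
Output shape: (22, 2, 199, 128)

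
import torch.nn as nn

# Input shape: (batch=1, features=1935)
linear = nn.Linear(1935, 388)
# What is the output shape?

Input shape: (1, 1935)
Output shape: (1, 388)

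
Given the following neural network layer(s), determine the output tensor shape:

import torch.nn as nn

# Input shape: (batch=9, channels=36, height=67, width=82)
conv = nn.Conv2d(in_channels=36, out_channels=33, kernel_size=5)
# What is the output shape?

Input shape: (9, 36, 67, 82)
Output shape: (9, 33, 63, 78)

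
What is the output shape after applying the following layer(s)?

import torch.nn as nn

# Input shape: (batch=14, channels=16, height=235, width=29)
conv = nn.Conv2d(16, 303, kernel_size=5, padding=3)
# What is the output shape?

Input shape: (14, 16, 235, 29)
Output shape: (14, 303, 237, 31)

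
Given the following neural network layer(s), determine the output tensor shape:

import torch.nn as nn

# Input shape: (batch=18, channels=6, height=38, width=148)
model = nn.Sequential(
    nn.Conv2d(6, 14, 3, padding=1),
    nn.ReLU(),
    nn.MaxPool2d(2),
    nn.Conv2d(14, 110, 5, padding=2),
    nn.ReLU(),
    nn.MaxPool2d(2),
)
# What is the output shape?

Input shape: (18, 6, 38, 148)
  -> after first Conv2d: (18, 14, 38, 148)
  -> after first MaxPool2d: (18, 14, 19, 74)
  -> after second Conv2d: (18, 110, 19, 74)
Output shape: (18, 110, 9, 37)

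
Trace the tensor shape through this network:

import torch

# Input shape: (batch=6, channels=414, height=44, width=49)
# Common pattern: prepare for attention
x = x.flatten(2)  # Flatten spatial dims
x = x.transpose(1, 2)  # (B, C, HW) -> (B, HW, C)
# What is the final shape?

Input shape: (6, 414, 44, 49)
  -> after flatten(2): (6, 414, 2156)
Output shape: (6, 2156, 414)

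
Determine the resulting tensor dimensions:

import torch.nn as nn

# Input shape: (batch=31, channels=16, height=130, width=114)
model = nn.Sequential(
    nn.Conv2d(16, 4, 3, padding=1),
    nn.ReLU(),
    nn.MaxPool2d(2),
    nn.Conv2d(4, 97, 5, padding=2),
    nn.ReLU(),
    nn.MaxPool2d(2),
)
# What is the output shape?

Input shape: (31, 16, 130, 114)
  -> after first Conv2d: (31, 4, 130, 114)
  -> after first MaxPool2d: (31, 4, 65, 57)
  -> after second Conv2d: (31, 97, 65, 57)
Output shape: (31, 97, 32, 28)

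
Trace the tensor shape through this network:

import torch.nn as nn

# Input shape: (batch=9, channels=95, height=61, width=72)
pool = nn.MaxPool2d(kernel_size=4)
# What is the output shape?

Input shape: (9, 95, 61, 72)
Output shape: (9, 95, 15, 18)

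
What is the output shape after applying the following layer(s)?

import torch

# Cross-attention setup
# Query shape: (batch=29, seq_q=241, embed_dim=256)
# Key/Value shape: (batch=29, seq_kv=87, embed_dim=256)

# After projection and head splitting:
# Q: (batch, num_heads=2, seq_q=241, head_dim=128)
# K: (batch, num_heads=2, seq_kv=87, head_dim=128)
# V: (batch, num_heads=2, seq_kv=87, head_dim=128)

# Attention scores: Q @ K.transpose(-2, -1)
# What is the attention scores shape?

Input shape: (29, 241, 256)
Output shape: (29, 2, 241, 87)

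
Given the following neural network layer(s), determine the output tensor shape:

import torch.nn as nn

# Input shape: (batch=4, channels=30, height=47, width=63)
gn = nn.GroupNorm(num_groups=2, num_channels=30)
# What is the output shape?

Input shape: (4, 30, 47, 63)
Output shape: (4, 30, 47, 63)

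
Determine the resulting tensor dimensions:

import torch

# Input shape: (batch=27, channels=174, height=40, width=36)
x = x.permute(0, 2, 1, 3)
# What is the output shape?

Input shape: (27, 174, 40, 36)
Output shape: (27, 40, 174, 36)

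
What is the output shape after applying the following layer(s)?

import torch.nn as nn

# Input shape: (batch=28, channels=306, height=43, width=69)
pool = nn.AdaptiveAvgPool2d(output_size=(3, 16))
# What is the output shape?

Input shape: (28, 306, 43, 69)
Output shape: (28, 306, 3, 16)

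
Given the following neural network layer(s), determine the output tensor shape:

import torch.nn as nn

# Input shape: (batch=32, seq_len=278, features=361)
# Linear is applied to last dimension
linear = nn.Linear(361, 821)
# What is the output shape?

Input shape: (32, 278, 361)
Output shape: (32, 278, 821)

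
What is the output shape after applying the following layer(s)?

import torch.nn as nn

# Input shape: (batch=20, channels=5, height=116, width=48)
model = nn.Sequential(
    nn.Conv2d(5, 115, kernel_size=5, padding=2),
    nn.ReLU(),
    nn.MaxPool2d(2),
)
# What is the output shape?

Input shape: (20, 5, 116, 48)
  -> after Conv2d: (20, 115, 116, 48)
  -> after ReLU: (20, 115, 116, 48)
Output shape: (20, 115, 58, 24)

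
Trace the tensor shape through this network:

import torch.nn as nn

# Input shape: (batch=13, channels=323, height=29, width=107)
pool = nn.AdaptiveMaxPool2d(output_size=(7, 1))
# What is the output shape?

Input shape: (13, 323, 29, 107)
Output shape: (13, 323, 7, 1)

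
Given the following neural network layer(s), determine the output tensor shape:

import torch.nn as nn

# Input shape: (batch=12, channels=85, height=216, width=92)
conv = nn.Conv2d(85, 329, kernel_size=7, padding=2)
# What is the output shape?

Input shape: (12, 85, 216, 92)
Output shape: (12, 329, 214, 90)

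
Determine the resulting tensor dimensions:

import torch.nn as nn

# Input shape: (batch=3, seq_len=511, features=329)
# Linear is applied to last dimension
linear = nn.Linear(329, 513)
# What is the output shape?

Input shape: (3, 511, 329)
Output shape: (3, 511, 513)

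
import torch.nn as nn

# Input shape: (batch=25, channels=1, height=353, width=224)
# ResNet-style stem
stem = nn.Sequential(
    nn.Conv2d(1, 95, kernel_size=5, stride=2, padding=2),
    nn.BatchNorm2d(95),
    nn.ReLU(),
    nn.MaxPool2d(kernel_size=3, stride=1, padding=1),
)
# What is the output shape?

Input shape: (25, 1, 353, 224)
  -> after Conv2d 5x5 stride=2: (25, 95, 177, 112)
Output shape: (25, 95, 177, 112)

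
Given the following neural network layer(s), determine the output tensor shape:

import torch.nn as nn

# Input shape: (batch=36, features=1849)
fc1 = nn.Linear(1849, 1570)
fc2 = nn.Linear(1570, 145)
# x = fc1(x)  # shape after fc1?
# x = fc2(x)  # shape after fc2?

Input shape: (36, 1849)
  -> after fc1: (36, 1570)
Output shape: (36, 145)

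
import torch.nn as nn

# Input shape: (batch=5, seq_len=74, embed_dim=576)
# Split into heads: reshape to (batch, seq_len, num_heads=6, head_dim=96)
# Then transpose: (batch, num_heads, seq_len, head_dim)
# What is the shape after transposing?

Input shape: (5, 74, 576)
  -> after reshape: (5, 74, 6, 96)
Output shape: (5, 6, 74, 96)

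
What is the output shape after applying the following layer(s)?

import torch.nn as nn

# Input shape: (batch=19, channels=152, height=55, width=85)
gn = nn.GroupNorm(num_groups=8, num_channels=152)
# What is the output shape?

Input shape: (19, 152, 55, 85)
Output shape: (19, 152, 55, 85)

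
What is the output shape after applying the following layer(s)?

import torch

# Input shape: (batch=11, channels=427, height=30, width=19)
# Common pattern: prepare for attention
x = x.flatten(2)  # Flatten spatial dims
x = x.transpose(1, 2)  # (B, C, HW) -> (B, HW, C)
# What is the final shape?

Input shape: (11, 427, 30, 19)
  -> after flatten(2): (11, 427, 570)
Output shape: (11, 570, 427)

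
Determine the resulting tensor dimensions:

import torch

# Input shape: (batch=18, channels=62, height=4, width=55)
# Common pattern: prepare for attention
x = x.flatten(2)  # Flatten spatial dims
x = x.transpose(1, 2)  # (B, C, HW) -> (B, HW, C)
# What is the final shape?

Input shape: (18, 62, 4, 55)
  -> after flatten(2): (18, 62, 220)
Output shape: (18, 220, 62)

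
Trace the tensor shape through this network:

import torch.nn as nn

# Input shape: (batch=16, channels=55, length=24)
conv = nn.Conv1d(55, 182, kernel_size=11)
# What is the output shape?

Input shape: (16, 55, 24)
Output shape: (16, 182, 14)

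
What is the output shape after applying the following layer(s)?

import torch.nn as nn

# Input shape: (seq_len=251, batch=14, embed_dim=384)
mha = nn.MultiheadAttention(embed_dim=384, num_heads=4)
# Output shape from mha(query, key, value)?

Input shape: (251, 14, 384)
Output shape: (251, 14, 384)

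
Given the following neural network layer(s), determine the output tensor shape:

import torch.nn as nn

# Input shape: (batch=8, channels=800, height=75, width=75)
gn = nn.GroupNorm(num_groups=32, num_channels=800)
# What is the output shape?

Input shape: (8, 800, 75, 75)
Output shape: (8, 800, 75, 75)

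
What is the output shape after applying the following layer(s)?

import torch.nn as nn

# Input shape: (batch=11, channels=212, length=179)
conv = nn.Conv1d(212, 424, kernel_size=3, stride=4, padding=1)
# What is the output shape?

Input shape: (11, 212, 179)
Output shape: (11, 424, 45)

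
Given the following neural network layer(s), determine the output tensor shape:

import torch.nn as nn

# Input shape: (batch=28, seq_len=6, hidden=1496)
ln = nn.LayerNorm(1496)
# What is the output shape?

Input shape: (28, 6, 1496)
Output shape: (28, 6, 1496)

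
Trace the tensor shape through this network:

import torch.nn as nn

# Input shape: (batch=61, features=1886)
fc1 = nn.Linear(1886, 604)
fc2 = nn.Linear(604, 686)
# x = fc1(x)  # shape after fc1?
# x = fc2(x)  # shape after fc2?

Input shape: (61, 1886)
  -> after fc1: (61, 604)
Output shape: (61, 686)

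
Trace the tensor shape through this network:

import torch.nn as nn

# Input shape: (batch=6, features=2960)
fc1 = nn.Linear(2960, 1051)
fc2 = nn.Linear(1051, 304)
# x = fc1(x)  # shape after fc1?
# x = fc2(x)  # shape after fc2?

Input shape: (6, 2960)
  -> after fc1: (6, 1051)
Output shape: (6, 304)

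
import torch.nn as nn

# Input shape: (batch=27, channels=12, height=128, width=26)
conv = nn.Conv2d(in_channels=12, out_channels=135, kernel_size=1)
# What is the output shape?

Input shape: (27, 12, 128, 26)
Output shape: (27, 135, 128, 26)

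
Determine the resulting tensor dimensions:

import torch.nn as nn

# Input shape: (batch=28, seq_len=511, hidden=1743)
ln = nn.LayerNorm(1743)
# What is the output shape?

Input shape: (28, 511, 1743)
Output shape: (28, 511, 1743)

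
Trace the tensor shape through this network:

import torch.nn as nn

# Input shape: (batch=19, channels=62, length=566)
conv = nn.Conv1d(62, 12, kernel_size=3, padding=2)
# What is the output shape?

Input shape: (19, 62, 566)
Output shape: (19, 12, 568)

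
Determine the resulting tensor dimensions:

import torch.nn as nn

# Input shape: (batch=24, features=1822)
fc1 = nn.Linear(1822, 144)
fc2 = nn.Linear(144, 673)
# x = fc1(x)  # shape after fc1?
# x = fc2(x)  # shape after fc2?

Input shape: (24, 1822)
  -> after fc1: (24, 144)
Output shape: (24, 673)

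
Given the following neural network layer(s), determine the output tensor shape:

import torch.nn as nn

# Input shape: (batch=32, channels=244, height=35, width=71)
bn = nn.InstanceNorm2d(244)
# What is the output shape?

Input shape: (32, 244, 35, 71)
Output shape: (32, 244, 35, 71)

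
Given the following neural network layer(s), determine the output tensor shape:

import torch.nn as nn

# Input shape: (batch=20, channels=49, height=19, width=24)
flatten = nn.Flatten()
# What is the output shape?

Input shape: (20, 49, 19, 24)
Output shape: (20, 22344)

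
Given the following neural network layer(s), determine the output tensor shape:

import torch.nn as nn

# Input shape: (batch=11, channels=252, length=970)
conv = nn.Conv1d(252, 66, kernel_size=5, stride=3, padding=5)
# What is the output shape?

Input shape: (11, 252, 970)
Output shape: (11, 66, 326)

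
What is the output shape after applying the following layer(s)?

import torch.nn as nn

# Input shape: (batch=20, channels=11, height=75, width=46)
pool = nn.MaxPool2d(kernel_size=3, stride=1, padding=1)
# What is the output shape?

Input shape: (20, 11, 75, 46)
Output shape: (20, 11, 75, 46)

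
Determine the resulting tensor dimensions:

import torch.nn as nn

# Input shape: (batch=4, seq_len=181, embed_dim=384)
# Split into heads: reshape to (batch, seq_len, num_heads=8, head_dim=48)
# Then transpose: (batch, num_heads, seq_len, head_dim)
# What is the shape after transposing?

Input shape: (4, 181, 384)
  -> after reshape: (4, 181, 8, 48)
Output shape: (4, 8, 181, 48)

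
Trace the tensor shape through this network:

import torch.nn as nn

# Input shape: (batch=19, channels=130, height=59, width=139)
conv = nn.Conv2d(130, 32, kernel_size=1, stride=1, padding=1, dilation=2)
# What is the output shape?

Input shape: (19, 130, 59, 139)
Output shape: (19, 32, 61, 141)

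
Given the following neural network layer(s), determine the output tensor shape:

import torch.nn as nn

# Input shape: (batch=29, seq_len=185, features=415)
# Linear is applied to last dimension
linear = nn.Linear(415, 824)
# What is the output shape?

Input shape: (29, 185, 415)
Output shape: (29, 185, 824)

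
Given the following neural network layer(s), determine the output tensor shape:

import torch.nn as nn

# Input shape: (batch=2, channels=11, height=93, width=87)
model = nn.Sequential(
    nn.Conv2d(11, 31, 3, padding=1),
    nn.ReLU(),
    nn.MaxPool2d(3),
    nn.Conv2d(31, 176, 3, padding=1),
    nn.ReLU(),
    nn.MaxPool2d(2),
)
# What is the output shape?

Input shape: (2, 11, 93, 87)
  -> after first Conv2d: (2, 31, 93, 87)
  -> after first MaxPool2d: (2, 31, 31, 29)
  -> after second Conv2d: (2, 176, 31, 29)
Output shape: (2, 176, 15, 14)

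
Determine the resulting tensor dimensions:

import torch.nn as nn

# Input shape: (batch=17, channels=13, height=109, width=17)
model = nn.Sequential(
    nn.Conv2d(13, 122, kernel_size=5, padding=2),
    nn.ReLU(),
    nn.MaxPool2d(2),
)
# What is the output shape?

Input shape: (17, 13, 109, 17)
  -> after Conv2d: (17, 122, 109, 17)
  -> after ReLU: (17, 122, 109, 17)
Output shape: (17, 122, 54, 8)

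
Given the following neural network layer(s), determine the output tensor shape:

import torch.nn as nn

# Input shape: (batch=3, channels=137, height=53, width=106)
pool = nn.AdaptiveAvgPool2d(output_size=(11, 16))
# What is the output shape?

Input shape: (3, 137, 53, 106)
Output shape: (3, 137, 11, 16)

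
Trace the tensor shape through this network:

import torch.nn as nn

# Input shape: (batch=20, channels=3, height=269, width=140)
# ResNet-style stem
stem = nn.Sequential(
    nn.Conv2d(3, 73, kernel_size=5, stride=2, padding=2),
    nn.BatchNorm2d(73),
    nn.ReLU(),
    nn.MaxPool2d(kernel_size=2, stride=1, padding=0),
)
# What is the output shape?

Input shape: (20, 3, 269, 140)
  -> after Conv2d 5x5 stride=2: (20, 73, 135, 70)
Output shape: (20, 73, 134, 69)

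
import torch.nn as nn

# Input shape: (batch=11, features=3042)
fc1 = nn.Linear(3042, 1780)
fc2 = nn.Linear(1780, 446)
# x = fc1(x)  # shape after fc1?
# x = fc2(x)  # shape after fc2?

Input shape: (11, 3042)
  -> after fc1: (11, 1780)
Output shape: (11, 446)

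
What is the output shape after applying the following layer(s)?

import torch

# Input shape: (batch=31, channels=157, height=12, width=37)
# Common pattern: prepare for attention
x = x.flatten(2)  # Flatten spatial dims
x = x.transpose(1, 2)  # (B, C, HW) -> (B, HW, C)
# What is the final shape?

Input shape: (31, 157, 12, 37)
  -> after flatten(2): (31, 157, 444)
Output shape: (31, 444, 157)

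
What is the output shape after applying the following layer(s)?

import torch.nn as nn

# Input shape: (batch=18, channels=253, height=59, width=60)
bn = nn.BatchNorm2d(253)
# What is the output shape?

Input shape: (18, 253, 59, 60)
Output shape: (18, 253, 59, 60)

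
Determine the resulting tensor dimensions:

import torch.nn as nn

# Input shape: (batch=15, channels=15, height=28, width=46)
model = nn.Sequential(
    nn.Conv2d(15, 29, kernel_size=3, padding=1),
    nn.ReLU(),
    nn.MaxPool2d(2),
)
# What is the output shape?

Input shape: (15, 15, 28, 46)
  -> after Conv2d: (15, 29, 28, 46)
  -> after ReLU: (15, 29, 28, 46)
Output shape: (15, 29, 14, 23)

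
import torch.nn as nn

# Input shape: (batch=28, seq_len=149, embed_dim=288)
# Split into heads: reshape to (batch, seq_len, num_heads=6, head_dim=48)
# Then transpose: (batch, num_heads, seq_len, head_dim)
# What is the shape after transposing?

Input shape: (28, 149, 288)
  -> after reshape: (28, 149, 6, 48)
Output shape: (28, 6, 149, 48)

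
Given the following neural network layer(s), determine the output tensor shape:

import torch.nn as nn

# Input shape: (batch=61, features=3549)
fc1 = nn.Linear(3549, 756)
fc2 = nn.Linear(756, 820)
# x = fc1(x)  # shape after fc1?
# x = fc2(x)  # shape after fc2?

Input shape: (61, 3549)
  -> after fc1: (61, 756)
Output shape: (61, 820)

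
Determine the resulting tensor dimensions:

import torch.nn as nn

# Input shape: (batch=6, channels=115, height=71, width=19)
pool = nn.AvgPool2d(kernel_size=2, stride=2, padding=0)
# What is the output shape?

Input shape: (6, 115, 71, 19)
Output shape: (6, 115, 35, 9)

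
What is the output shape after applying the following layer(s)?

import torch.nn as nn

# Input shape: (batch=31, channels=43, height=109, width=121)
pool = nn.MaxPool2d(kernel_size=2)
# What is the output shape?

Input shape: (31, 43, 109, 121)
Output shape: (31, 43, 54, 60)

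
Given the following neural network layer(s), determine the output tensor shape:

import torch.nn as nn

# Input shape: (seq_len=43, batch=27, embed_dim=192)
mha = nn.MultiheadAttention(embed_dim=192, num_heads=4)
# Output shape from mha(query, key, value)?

Input shape: (43, 27, 192)
Output shape: (43, 27, 192)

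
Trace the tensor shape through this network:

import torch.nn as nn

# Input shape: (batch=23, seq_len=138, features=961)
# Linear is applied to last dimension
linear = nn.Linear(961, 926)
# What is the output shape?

Input shape: (23, 138, 961)
Output shape: (23, 138, 926)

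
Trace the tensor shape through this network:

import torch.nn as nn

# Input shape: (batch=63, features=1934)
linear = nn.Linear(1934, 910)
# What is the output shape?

Input shape: (63, 1934)
Output shape: (63, 910)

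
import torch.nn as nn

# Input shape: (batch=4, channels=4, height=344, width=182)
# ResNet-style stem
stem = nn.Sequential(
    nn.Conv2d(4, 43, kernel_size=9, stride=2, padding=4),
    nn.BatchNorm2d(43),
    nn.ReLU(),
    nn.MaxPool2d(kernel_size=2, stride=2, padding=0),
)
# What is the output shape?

Input shape: (4, 4, 344, 182)
  -> after Conv2d 9x9 stride=2: (4, 43, 172, 91)
Output shape: (4, 43, 86, 45)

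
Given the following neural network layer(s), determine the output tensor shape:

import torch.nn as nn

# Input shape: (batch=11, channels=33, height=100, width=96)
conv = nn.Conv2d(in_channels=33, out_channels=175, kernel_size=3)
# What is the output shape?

Input shape: (11, 33, 100, 96)
Output shape: (11, 175, 98, 94)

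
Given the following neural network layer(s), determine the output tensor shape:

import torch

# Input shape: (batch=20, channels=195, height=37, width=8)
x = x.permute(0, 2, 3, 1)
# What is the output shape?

Input shape: (20, 195, 37, 8)
Output shape: (20, 37, 8, 195)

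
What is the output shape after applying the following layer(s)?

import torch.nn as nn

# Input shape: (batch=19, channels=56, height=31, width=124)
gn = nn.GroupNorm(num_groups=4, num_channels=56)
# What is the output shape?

Input shape: (19, 56, 31, 124)
Output shape: (19, 56, 31, 124)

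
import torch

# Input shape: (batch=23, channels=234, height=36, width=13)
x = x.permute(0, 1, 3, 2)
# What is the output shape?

Input shape: (23, 234, 36, 13)
Output shape: (23, 234, 13, 36)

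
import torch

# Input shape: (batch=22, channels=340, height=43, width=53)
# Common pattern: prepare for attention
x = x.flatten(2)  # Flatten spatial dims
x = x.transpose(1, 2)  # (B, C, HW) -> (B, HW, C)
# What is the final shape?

Input shape: (22, 340, 43, 53)
  -> after flatten(2): (22, 340, 2279)
Output shape: (22, 2279, 340)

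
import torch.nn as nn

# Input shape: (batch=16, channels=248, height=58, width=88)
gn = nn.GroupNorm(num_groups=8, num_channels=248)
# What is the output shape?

Input shape: (16, 248, 58, 88)
Output shape: (16, 248, 58, 88)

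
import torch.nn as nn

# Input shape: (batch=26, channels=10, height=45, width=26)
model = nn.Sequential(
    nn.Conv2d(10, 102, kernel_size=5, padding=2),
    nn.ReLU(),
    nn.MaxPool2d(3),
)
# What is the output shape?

Input shape: (26, 10, 45, 26)
  -> after Conv2d: (26, 102, 45, 26)
  -> after ReLU: (26, 102, 45, 26)
Output shape: (26, 102, 15, 8)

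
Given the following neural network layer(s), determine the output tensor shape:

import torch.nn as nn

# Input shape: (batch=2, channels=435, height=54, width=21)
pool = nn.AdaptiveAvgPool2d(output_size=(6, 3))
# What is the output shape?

Input shape: (2, 435, 54, 21)
Output shape: (2, 435, 6, 3)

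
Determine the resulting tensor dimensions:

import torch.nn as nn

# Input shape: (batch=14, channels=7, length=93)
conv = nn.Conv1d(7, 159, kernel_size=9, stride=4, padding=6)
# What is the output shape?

Input shape: (14, 7, 93)
Output shape: (14, 159, 25)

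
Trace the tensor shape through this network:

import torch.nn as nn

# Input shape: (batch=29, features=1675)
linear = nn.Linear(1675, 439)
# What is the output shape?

Input shape: (29, 1675)
Output shape: (29, 439)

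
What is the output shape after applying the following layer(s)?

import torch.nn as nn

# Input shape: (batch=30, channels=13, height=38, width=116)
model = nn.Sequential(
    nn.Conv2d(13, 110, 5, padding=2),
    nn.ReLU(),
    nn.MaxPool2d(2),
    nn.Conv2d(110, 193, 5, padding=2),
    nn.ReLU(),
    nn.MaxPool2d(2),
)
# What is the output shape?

Input shape: (30, 13, 38, 116)
  -> after first Conv2d: (30, 110, 38, 116)
  -> after first MaxPool2d: (30, 110, 19, 58)
  -> after second Conv2d: (30, 193, 19, 58)
Output shape: (30, 193, 9, 29)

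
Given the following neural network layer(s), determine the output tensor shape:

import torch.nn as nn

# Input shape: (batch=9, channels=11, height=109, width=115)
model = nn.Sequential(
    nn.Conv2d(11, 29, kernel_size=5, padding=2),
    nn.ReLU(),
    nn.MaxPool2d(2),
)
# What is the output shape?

Input shape: (9, 11, 109, 115)
  -> after Conv2d: (9, 29, 109, 115)
  -> after ReLU: (9, 29, 109, 115)
Output shape: (9, 29, 54, 57)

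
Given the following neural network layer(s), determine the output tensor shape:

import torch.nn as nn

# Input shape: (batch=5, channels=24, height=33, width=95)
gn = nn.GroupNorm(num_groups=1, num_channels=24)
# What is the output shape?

Input shape: (5, 24, 33, 95)
Output shape: (5, 24, 33, 95)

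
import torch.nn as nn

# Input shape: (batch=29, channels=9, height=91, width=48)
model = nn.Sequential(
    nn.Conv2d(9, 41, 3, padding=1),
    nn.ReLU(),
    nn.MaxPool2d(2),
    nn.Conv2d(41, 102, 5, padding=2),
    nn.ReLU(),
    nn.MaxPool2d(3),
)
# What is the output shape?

Input shape: (29, 9, 91, 48)
  -> after first Conv2d: (29, 41, 91, 48)
  -> after first MaxPool2d: (29, 41, 45, 24)
  -> after second Conv2d: (29, 102, 45, 24)
Output shape: (29, 102, 15, 8)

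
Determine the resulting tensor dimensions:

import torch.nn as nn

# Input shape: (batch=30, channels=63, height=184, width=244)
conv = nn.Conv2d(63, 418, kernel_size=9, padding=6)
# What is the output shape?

Input shape: (30, 63, 184, 244)
Output shape: (30, 418, 188, 248)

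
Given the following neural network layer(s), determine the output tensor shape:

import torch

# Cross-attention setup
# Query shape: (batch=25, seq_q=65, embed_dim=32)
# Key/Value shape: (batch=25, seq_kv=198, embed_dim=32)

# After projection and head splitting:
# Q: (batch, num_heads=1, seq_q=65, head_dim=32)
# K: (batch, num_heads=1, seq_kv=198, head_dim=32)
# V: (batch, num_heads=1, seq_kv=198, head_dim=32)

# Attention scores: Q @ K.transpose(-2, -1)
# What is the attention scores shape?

Input shape: (25, 65, 32)
Output shape: (25, 1, 65, 198)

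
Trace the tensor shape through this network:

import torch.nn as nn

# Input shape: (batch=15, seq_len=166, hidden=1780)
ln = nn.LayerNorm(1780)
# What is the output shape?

Input shape: (15, 166, 1780)
Output shape: (15, 166, 1780)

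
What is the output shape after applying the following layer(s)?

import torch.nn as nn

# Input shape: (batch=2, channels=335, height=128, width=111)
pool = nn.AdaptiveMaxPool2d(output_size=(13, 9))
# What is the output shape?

Input shape: (2, 335, 128, 111)
Output shape: (2, 335, 13, 9)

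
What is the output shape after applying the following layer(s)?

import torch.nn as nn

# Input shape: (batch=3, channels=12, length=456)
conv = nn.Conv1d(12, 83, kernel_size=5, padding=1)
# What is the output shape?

Input shape: (3, 12, 456)
Output shape: (3, 83, 454)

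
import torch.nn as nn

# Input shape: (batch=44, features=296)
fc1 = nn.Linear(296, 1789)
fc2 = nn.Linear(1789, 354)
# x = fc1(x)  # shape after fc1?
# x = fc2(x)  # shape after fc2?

Input shape: (44, 296)
  -> after fc1: (44, 1789)
Output shape: (44, 354)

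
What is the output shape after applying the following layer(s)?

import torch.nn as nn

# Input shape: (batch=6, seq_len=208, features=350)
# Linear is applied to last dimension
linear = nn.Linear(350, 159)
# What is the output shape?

Input shape: (6, 208, 350)
Output shape: (6, 208, 159)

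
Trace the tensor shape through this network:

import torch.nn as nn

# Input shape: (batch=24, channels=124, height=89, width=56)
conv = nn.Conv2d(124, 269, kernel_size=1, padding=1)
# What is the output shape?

Input shape: (24, 124, 89, 56)
Output shape: (24, 269, 91, 58)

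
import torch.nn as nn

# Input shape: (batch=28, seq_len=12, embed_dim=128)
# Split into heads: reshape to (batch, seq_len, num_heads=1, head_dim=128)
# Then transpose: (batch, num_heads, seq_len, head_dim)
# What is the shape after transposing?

Input shape: (28, 12, 128)
  -> after reshape: (28, 12, 1, 128)
Output shape: (28, 1, 12, 128)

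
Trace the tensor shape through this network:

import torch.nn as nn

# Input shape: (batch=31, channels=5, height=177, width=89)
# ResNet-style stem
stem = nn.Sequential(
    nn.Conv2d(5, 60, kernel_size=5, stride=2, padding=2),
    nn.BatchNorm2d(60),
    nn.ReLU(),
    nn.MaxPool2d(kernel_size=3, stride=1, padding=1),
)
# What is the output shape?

Input shape: (31, 5, 177, 89)
  -> after Conv2d 5x5 stride=2: (31, 60, 89, 45)
Output shape: (31, 60, 89, 45)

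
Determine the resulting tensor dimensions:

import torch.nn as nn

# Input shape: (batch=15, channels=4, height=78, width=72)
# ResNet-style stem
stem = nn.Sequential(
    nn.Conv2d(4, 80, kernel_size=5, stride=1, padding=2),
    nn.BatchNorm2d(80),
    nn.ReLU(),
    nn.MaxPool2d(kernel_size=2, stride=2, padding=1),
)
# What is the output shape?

Input shape: (15, 4, 78, 72)
  -> after Conv2d 5x5 stride=1: (15, 80, 78, 72)
Output shape: (15, 80, 40, 37)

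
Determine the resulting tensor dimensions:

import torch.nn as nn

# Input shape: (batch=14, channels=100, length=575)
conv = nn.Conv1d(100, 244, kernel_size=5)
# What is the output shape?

Input shape: (14, 100, 575)
Output shape: (14, 244, 571)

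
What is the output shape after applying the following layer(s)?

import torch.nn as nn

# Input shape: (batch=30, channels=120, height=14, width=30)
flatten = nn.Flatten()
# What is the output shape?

Input shape: (30, 120, 14, 30)
Output shape: (30, 50400)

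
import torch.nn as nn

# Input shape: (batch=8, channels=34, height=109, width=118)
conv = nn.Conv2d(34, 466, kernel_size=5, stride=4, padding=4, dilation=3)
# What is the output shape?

Input shape: (8, 34, 109, 118)
Output shape: (8, 466, 27, 29)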